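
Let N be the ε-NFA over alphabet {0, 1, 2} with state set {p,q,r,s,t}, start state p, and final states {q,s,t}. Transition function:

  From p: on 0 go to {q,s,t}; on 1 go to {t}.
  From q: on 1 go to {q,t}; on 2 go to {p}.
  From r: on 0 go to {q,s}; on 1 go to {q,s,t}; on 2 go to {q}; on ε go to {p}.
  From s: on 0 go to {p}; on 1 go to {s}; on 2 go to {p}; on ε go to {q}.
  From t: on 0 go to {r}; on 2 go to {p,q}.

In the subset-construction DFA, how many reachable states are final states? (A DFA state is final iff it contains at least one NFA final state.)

5

Start state of the DFA: {p} (ε-closure of the NFA start).
{p} --0--> {q,s,t}  [new]
{p} --1--> {t}  [new]
{p} --2--> ∅  [new]
{q,s,t} --0--> {p,r}  [new]
{q,s,t} --1--> {q,s,t}  [seen]
{q,s,t} --2--> {p,q}  [new]
{t} --0--> {p,r}  [seen]
{t} --1--> ∅  [seen]
{t} --2--> {p,q}  [seen]
∅ --0--> ∅  [seen]
∅ --1--> ∅  [seen]
∅ --2--> ∅  [seen]
{p,r} --0--> {q,s,t}  [seen]
{p,r} --1--> {q,s,t}  [seen]
{p,r} --2--> {q}  [new]
{p,q} --0--> {q,s,t}  [seen]
{p,q} --1--> {q,t}  [new]
{p,q} --2--> {p}  [seen]
{q} --0--> ∅  [seen]
{q} --1--> {q,t}  [seen]
{q} --2--> {p}  [seen]
{q,t} --0--> {p,r}  [seen]
{q,t} --1--> {q,t}  [seen]
{q,t} --2--> {p,q}  [seen]
Reachable DFA states: {p}, {q,s,t}, {t}, ∅, {p,r}, {p,q}, {q}, {q,t}.
Accepting DFA states (contain an NFA accepting state): {q,s,t}, {t}, {p,q}, {q}, {q,t}.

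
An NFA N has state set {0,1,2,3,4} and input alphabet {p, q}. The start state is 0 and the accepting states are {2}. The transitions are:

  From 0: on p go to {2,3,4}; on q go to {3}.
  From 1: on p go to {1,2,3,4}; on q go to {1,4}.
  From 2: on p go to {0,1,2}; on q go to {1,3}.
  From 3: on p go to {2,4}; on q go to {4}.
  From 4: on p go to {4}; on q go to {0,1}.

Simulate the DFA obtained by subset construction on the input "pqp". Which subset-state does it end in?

Start: {0}.
δ(0,p) = {2,3,4}.
Union: {2,3,4}.
After p: {2,3,4}.
δ(2,q) = {1,3}; δ(3,q) = {4}; δ(4,q) = {0,1}.
Union: {0,1,3,4}.
After q: {0,1,3,4}.
δ(0,p) = {2,3,4}; δ(1,p) = {1,2,3,4}; δ(3,p) = {2,4}; δ(4,p) = {4}.
Union: {1,2,3,4}.
After p: {1,2,3,4}.

{1,2,3,4}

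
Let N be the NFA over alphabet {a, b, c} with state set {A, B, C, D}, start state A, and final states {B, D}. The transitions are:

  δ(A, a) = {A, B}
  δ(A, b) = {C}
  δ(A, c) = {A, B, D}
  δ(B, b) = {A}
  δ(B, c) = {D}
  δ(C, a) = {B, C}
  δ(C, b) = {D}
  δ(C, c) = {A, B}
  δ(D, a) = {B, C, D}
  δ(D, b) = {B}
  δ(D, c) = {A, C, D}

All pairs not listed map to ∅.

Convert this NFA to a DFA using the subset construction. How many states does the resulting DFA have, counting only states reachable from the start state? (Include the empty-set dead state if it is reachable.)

16

Start state of the DFA: {A}.
{A} --a--> {A, B}  [new]
{A} --b--> {C}  [new]
{A} --c--> {A, B, D}  [new]
{A, B} --a--> {A, B}  [seen]
{A, B} --b--> {A, C}  [new]
{A, B} --c--> {A, B, D}  [seen]
{C} --a--> {B, C}  [new]
{C} --b--> {D}  [new]
{C} --c--> {A, B}  [seen]
{A, B, D} --a--> {A, B, C, D}  [new]
{A, B, D} --b--> {A, B, C}  [new]
{A, B, D} --c--> {A, B, C, D}  [seen]
{A, C} --a--> {A, B, C}  [seen]
{A, C} --b--> {C, D}  [new]
{A, C} --c--> {A, B, D}  [seen]
{B, C} --a--> {B, C}  [seen]
{B, C} --b--> {A, D}  [new]
{B, C} --c--> {A, B, D}  [seen]
{D} --a--> {B, C, D}  [new]
{D} --b--> {B}  [new]
{D} --c--> {A, C, D}  [new]
{A, B, C, D} --a--> {A, B, C, D}  [seen]
{A, B, C, D} --b--> {A, B, C, D}  [seen]
{A, B, C, D} --c--> {A, B, C, D}  [seen]
{A, B, C} --a--> {A, B, C}  [seen]
{A, B, C} --b--> {A, C, D}  [seen]
{A, B, C} --c--> {A, B, D}  [seen]
{C, D} --a--> {B, C, D}  [seen]
{C, D} --b--> {B, D}  [new]
{C, D} --c--> {A, B, C, D}  [seen]
{A, D} --a--> {A, B, C, D}  [seen]
{A, D} --b--> {B, C}  [seen]
{A, D} --c--> {A, B, C, D}  [seen]
{B, C, D} --a--> {B, C, D}  [seen]
{B, C, D} --b--> {A, B, D}  [seen]
{B, C, D} --c--> {A, B, C, D}  [seen]
{B} --a--> ∅  [new]
{B} --b--> {A}  [seen]
{B} --c--> {D}  [seen]
{A, C, D} --a--> {A, B, C, D}  [seen]
{A, C, D} --b--> {B, C, D}  [seen]
{A, C, D} --c--> {A, B, C, D}  [seen]
{B, D} --a--> {B, C, D}  [seen]
{B, D} --b--> {A, B}  [seen]
{B, D} --c--> {A, C, D}  [seen]
∅ --a--> ∅  [seen]
∅ --b--> ∅  [seen]
∅ --c--> ∅  [seen]
Reachable DFA states: {A}, {A, B}, {C}, {A, B, D}, {A, C}, {B, C}, {D}, {A, B, C, D}, {A, B, C}, {C, D}, {A, D}, {B, C, D}, {B}, {A, C, D}, {B, D}, ∅.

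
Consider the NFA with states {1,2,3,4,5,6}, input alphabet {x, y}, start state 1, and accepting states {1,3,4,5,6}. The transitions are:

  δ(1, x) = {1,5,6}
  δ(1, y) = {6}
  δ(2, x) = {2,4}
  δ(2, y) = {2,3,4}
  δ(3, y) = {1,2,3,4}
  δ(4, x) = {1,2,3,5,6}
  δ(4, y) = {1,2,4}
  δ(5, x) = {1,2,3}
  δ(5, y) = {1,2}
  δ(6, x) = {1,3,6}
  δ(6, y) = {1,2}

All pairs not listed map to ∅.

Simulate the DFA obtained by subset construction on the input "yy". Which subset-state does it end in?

Start: {1}.
δ(1,y) = {6}.
Union: {6}.
After y: {6}.
δ(6,y) = {1,2}.
Union: {1,2}.
After y: {1,2}.

{1,2}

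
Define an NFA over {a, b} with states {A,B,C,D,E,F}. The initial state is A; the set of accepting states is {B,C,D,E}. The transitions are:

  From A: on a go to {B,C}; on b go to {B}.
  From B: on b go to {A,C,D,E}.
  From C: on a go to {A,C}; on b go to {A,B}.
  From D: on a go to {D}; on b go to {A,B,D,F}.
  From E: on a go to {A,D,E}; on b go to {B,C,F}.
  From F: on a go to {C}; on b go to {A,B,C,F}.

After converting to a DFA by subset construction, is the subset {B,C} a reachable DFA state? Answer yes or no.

Start state of the DFA: {A}.
{A} --a--> {B,C}  [new]
{A} --b--> {B}  [new]
{B,C} --a--> {A,C}  [new]
{B,C} --b--> {A,B,C,D,E}  [new]
{B} --a--> ∅  [new]
{B} --b--> {A,C,D,E}  [new]
{A,C} --a--> {A,B,C}  [new]
{A,C} --b--> {A,B}  [new]
{A,B,C,D,E} --a--> {A,B,C,D,E}  [seen]
{A,B,C,D,E} --b--> {A,B,C,D,E,F}  [new]
∅ --a--> ∅  [seen]
∅ --b--> ∅  [seen]
{A,C,D,E} --a--> {A,B,C,D,E}  [seen]
{A,C,D,E} --b--> {A,B,C,D,F}  [new]
{A,B,C} --a--> {A,B,C}  [seen]
{A,B,C} --b--> {A,B,C,D,E}  [seen]
{A,B} --a--> {B,C}  [seen]
{A,B} --b--> {A,B,C,D,E}  [seen]
{A,B,C,D,E,F} --a--> {A,B,C,D,E}  [seen]
{A,B,C,D,E,F} --b--> {A,B,C,D,E,F}  [seen]
{A,B,C,D,F} --a--> {A,B,C,D}  [new]
{A,B,C,D,F} --b--> {A,B,C,D,E,F}  [seen]
{A,B,C,D} --a--> {A,B,C,D}  [seen]
{A,B,C,D} --b--> {A,B,C,D,E,F}  [seen]
Reachable DFA states: {A}, {B,C}, {B}, {A,C}, {A,B,C,D,E}, ∅, {A,C,D,E}, {A,B,C}, {A,B}, {A,B,C,D,E,F}, {A,B,C,D,F}, {A,B,C,D}.
{B,C} is among them.

yes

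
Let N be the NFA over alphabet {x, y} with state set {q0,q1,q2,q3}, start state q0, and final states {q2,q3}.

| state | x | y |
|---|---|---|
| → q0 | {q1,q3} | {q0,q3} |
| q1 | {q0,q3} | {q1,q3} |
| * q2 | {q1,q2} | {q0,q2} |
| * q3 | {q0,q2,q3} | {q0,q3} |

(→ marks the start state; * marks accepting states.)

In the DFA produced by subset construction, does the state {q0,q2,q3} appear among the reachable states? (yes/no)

Start state of the DFA: {q0}.
{q0} --x--> {q1,q3}  [new]
{q0} --y--> {q0,q3}  [new]
{q1,q3} --x--> {q0,q2,q3}  [new]
{q1,q3} --y--> {q0,q1,q3}  [new]
{q0,q3} --x--> {q0,q1,q2,q3}  [new]
{q0,q3} --y--> {q0,q3}  [seen]
{q0,q2,q3} --x--> {q0,q1,q2,q3}  [seen]
{q0,q2,q3} --y--> {q0,q2,q3}  [seen]
{q0,q1,q3} --x--> {q0,q1,q2,q3}  [seen]
{q0,q1,q3} --y--> {q0,q1,q3}  [seen]
{q0,q1,q2,q3} --x--> {q0,q1,q2,q3}  [seen]
{q0,q1,q2,q3} --y--> {q0,q1,q2,q3}  [seen]
Reachable DFA states: {q0}, {q1,q3}, {q0,q3}, {q0,q2,q3}, {q0,q1,q3}, {q0,q1,q2,q3}.
{q0,q2,q3} is among them.

yes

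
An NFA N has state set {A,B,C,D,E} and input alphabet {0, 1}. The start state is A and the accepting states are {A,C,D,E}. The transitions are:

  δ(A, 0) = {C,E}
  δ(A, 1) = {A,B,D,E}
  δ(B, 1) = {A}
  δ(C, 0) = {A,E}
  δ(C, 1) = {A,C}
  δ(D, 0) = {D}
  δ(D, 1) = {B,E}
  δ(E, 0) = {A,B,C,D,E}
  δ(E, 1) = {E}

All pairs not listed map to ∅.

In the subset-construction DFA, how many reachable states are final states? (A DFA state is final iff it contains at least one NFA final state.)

5

Start state of the DFA: {A}.
{A} --0--> {C,E}  [new]
{A} --1--> {A,B,D,E}  [new]
{C,E} --0--> {A,B,C,D,E}  [new]
{C,E} --1--> {A,C,E}  [new]
{A,B,D,E} --0--> {A,B,C,D,E}  [seen]
{A,B,D,E} --1--> {A,B,D,E}  [seen]
{A,B,C,D,E} --0--> {A,B,C,D,E}  [seen]
{A,B,C,D,E} --1--> {A,B,C,D,E}  [seen]
{A,C,E} --0--> {A,B,C,D,E}  [seen]
{A,C,E} --1--> {A,B,C,D,E}  [seen]
Reachable DFA states: {A}, {C,E}, {A,B,D,E}, {A,B,C,D,E}, {A,C,E}.
Accepting DFA states (contain an NFA accepting state): {A}, {C,E}, {A,B,D,E}, {A,B,C,D,E}, {A,C,E}.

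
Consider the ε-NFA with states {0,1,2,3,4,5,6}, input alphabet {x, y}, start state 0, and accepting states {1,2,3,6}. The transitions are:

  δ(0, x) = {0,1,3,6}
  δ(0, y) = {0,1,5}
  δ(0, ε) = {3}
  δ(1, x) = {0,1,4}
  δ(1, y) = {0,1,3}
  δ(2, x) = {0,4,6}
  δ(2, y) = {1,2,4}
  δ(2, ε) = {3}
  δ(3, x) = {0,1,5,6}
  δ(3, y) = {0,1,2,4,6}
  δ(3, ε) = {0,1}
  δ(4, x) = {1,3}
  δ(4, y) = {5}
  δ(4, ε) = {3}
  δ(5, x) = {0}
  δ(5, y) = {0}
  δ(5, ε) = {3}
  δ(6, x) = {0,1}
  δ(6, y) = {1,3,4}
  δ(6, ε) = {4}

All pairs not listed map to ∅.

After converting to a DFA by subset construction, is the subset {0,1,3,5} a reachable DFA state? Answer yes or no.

no

Start state of the DFA: {0,1,3} (ε-closure of the NFA start).
{0,1,3} --x--> {0,1,3,4,5,6}  [new]
{0,1,3} --y--> {0,1,2,3,4,5,6}  [new]
{0,1,3,4,5,6} --x--> {0,1,3,4,5,6}  [seen]
{0,1,3,4,5,6} --y--> {0,1,2,3,4,5,6}  [seen]
{0,1,2,3,4,5,6} --x--> {0,1,3,4,5,6}  [seen]
{0,1,2,3,4,5,6} --y--> {0,1,2,3,4,5,6}  [seen]
Reachable DFA states: {0,1,3}, {0,1,3,4,5,6}, {0,1,2,3,4,5,6}.
{0,1,3,5} is not among them.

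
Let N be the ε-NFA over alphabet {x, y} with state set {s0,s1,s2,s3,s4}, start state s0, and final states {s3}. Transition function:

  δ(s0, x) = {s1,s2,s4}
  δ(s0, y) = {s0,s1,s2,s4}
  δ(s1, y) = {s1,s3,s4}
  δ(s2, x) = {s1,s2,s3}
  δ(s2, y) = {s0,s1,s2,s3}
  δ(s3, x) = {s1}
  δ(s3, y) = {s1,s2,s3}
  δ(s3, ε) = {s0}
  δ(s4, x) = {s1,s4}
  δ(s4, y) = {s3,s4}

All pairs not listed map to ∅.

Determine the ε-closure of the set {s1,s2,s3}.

{s0,s1,s2,s3}

Begin with {s1,s2,s3}.
s3 →ε {s0}; add s0.
ε-closure = {s0,s1,s2,s3}.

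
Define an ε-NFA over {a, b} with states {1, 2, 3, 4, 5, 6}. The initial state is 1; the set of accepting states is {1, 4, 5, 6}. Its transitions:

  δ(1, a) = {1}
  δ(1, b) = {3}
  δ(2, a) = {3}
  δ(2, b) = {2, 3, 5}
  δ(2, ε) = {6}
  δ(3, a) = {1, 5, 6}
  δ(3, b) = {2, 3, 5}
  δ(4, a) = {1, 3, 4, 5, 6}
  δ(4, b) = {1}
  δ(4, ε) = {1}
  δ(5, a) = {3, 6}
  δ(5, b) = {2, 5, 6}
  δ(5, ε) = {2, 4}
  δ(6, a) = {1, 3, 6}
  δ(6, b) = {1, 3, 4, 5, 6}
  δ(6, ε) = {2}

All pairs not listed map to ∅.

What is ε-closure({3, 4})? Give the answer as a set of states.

Begin with {3, 4}.
4 →ε {1}; add 1.
ε-closure = {1, 3, 4}.

{1, 3, 4}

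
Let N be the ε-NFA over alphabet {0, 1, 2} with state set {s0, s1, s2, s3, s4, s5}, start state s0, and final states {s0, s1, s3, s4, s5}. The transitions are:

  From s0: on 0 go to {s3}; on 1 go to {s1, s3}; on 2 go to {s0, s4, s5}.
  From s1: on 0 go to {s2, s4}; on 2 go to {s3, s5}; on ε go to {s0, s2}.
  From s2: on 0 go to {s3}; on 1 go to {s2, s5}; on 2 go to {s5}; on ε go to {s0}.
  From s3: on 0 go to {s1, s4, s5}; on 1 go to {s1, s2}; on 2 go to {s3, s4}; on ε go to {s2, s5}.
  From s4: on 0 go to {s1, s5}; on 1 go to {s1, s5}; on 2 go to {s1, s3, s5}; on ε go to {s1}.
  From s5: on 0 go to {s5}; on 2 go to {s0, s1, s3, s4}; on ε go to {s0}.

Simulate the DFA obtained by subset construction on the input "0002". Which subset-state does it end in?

Start: {s0}.
δ(s0,0) = {s3}.
Union: {s3}.
ε-closure gives {s0, s2, s3, s5}.
After 0: {s0, s2, s3, s5}.
δ(s0,0) = {s3}; δ(s2,0) = {s3}; δ(s3,0) = {s1, s4, s5}; δ(s5,0) = {s5}.
Union: {s1, s3, s4, s5}.
ε-closure gives {s0, s1, s2, s3, s4, s5}.
After 0: {s0, s1, s2, s3, s4, s5}.
δ(s0,0) = {s3}; δ(s1,0) = {s2, s4}; δ(s2,0) = {s3}; δ(s3,0) = {s1, s4, s5}; δ(s4,0) = {s1, s5}; δ(s5,0) = {s5}.
Union: {s1, s2, s3, s4, s5}.
ε-closure gives {s0, s1, s2, s3, s4, s5}.
After 0: {s0, s1, s2, s3, s4, s5}.
δ(s0,2) = {s0, s4, s5}; δ(s1,2) = {s3, s5}; δ(s2,2) = {s5}; δ(s3,2) = {s3, s4}; δ(s4,2) = {s1, s3, s5}; δ(s5,2) = {s0, s1, s3, s4}.
Union: {s0, s1, s3, s4, s5}.
ε-closure gives {s0, s1, s2, s3, s4, s5}.
After 2: {s0, s1, s2, s3, s4, s5}.

{s0, s1, s2, s3, s4, s5}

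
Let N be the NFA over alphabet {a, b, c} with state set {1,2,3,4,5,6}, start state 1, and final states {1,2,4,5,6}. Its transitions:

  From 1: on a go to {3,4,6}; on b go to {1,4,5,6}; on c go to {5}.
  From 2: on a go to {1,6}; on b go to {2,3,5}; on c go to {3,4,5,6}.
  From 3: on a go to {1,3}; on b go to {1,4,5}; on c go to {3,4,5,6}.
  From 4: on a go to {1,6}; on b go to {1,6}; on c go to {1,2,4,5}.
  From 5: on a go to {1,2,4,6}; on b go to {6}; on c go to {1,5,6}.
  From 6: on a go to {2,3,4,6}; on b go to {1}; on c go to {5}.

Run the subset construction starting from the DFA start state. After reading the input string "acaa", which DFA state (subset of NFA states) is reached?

Start: {1}.
δ(1,a) = {3,4,6}.
Union: {3,4,6}.
After a: {3,4,6}.
δ(3,c) = {3,4,5,6}; δ(4,c) = {1,2,4,5}; δ(6,c) = {5}.
Union: {1,2,3,4,5,6}.
After c: {1,2,3,4,5,6}.
δ(1,a) = {3,4,6}; δ(2,a) = {1,6}; δ(3,a) = {1,3}; δ(4,a) = {1,6}; δ(5,a) = {1,2,4,6}; δ(6,a) = {2,3,4,6}.
Union: {1,2,3,4,6}.
After a: {1,2,3,4,6}.
δ(1,a) = {3,4,6}; δ(2,a) = {1,6}; δ(3,a) = {1,3}; δ(4,a) = {1,6}; δ(6,a) = {2,3,4,6}.
Union: {1,2,3,4,6}.
After a: {1,2,3,4,6}.

{1,2,3,4,6}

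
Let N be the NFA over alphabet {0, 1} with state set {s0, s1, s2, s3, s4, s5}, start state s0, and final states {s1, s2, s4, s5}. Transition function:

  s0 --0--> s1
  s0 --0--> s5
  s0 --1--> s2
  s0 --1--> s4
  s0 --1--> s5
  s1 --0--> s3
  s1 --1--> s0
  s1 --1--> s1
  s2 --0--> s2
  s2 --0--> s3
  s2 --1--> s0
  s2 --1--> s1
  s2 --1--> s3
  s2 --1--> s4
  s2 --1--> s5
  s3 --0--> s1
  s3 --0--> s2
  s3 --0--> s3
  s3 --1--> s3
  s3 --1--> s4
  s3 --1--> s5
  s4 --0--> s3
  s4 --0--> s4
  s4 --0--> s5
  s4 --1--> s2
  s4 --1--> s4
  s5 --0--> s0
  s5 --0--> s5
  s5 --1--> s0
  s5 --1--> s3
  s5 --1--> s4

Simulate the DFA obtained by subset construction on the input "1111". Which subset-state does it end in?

{s0, s1, s2, s3, s4, s5}

Start: {s0}.
δ(s0,1) = {s2, s4, s5}.
Union: {s2, s4, s5}.
After 1: {s2, s4, s5}.
δ(s2,1) = {s0, s1, s3, s4, s5}; δ(s4,1) = {s2, s4}; δ(s5,1) = {s0, s3, s4}.
Union: {s0, s1, s2, s3, s4, s5}.
After 1: {s0, s1, s2, s3, s4, s5}.
δ(s0,1) = {s2, s4, s5}; δ(s1,1) = {s0, s1}; δ(s2,1) = {s0, s1, s3, s4, s5}; δ(s3,1) = {s3, s4, s5}; δ(s4,1) = {s2, s4}; δ(s5,1) = {s0, s3, s4}.
Union: {s0, s1, s2, s3, s4, s5}.
After 1: {s0, s1, s2, s3, s4, s5}.
δ(s0,1) = {s2, s4, s5}; δ(s1,1) = {s0, s1}; δ(s2,1) = {s0, s1, s3, s4, s5}; δ(s3,1) = {s3, s4, s5}; δ(s4,1) = {s2, s4}; δ(s5,1) = {s0, s3, s4}.
Union: {s0, s1, s2, s3, s4, s5}.
After 1: {s0, s1, s2, s3, s4, s5}.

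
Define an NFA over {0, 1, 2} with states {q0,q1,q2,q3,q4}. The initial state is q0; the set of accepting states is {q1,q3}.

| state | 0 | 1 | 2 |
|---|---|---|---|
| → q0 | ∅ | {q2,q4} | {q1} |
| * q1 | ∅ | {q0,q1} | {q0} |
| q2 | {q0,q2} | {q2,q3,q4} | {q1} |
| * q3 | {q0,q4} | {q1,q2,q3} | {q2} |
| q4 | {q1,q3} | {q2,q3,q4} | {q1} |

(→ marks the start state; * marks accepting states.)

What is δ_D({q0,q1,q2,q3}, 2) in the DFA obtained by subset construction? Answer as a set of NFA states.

δ(q0,2) = {q1}; δ(q1,2) = {q0}; δ(q2,2) = {q1}; δ(q3,2) = {q2}.
Union: {q0,q1,q2}.

{q0,q1,q2}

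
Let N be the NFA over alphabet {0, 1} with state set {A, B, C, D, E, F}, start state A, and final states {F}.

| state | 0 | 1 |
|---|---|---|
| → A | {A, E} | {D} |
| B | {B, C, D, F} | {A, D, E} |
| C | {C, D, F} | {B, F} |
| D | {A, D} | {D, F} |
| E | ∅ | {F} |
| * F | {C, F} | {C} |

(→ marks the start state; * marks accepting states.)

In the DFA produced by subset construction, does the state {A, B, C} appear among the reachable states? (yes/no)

no

Start state of the DFA: {A}.
{A} --0--> {A, E}  [new]
{A} --1--> {D}  [new]
{A, E} --0--> {A, E}  [seen]
{A, E} --1--> {D, F}  [new]
{D} --0--> {A, D}  [new]
{D} --1--> {D, F}  [seen]
{D, F} --0--> {A, C, D, F}  [new]
{D, F} --1--> {C, D, F}  [new]
{A, D} --0--> {A, D, E}  [new]
{A, D} --1--> {D, F}  [seen]
{A, C, D, F} --0--> {A, C, D, E, F}  [new]
{A, C, D, F} --1--> {B, C, D, F}  [new]
{C, D, F} --0--> {A, C, D, F}  [seen]
{C, D, F} --1--> {B, C, D, F}  [seen]
{A, D, E} --0--> {A, D, E}  [seen]
{A, D, E} --1--> {D, F}  [seen]
{A, C, D, E, F} --0--> {A, C, D, E, F}  [seen]
{A, C, D, E, F} --1--> {B, C, D, F}  [seen]
{B, C, D, F} --0--> {A, B, C, D, F}  [new]
{B, C, D, F} --1--> {A, B, C, D, E, F}  [new]
{A, B, C, D, F} --0--> {A, B, C, D, E, F}  [seen]
{A, B, C, D, F} --1--> {A, B, C, D, E, F}  [seen]
{A, B, C, D, E, F} --0--> {A, B, C, D, E, F}  [seen]
{A, B, C, D, E, F} --1--> {A, B, C, D, E, F}  [seen]
Reachable DFA states: {A}, {A, E}, {D}, {D, F}, {A, D}, {A, C, D, F}, {C, D, F}, {A, D, E}, {A, C, D, E, F}, {B, C, D, F}, {A, B, C, D, F}, {A, B, C, D, E, F}.
{A, B, C} is not among them.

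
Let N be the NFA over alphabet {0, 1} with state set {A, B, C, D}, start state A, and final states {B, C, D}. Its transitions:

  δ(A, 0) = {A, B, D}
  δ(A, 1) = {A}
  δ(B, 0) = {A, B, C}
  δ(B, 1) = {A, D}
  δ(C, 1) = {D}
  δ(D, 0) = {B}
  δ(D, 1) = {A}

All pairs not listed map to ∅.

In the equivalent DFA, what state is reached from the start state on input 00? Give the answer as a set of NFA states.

Start: {A}.
δ(A,0) = {A, B, D}.
Union: {A, B, D}.
After 0: {A, B, D}.
δ(A,0) = {A, B, D}; δ(B,0) = {A, B, C}; δ(D,0) = {B}.
Union: {A, B, C, D}.
After 0: {A, B, C, D}.

{A, B, C, D}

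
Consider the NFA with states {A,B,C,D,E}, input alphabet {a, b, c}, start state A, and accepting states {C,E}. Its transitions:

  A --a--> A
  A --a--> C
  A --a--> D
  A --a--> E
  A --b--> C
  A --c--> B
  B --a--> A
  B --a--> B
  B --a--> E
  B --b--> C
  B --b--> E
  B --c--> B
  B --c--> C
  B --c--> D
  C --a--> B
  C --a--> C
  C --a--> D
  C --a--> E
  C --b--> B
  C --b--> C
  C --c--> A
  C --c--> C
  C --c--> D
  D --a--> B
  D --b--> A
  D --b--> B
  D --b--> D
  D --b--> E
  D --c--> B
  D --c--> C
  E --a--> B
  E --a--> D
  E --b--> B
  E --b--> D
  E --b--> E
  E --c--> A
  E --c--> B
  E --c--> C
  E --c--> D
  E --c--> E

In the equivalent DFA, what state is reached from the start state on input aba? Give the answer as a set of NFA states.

{A,B,C,D,E}

Start: {A}.
δ(A,a) = {A,C,D,E}.
Union: {A,C,D,E}.
After a: {A,C,D,E}.
δ(A,b) = {C}; δ(C,b) = {B,C}; δ(D,b) = {A,B,D,E}; δ(E,b) = {B,D,E}.
Union: {A,B,C,D,E}.
After b: {A,B,C,D,E}.
δ(A,a) = {A,C,D,E}; δ(B,a) = {A,B,E}; δ(C,a) = {B,C,D,E}; δ(D,a) = {B}; δ(E,a) = {B,D}.
Union: {A,B,C,D,E}.
After a: {A,B,C,D,E}.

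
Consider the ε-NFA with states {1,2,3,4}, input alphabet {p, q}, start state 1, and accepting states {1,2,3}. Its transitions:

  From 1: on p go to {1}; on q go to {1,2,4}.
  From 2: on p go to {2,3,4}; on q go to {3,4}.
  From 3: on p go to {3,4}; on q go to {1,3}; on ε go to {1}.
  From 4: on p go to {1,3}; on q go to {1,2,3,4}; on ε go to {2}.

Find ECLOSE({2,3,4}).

Begin with {2,3,4}.
3 →ε {1}; add 1.
ε-closure = {1,2,3,4}.

{1,2,3,4}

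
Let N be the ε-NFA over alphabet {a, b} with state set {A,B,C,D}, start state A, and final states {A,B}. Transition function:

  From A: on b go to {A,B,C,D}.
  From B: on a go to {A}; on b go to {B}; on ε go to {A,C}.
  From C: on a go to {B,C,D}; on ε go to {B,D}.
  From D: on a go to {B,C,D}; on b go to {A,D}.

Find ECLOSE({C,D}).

{A,B,C,D}

Begin with {C,D}.
C →ε {B,D}; add B.
B →ε {A,C}; add A.
ε-closure = {A,B,C,D}.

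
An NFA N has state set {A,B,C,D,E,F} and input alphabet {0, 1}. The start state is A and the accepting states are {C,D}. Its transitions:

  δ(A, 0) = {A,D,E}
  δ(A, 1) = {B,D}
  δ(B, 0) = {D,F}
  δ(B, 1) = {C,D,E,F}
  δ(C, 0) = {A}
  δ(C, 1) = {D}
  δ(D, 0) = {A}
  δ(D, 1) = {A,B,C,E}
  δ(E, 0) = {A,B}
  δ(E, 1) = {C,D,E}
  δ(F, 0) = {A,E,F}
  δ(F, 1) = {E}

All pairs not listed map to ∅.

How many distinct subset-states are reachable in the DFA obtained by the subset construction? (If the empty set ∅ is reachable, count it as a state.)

Start state of the DFA: {A}.
{A} --0--> {A,D,E}  [new]
{A} --1--> {B,D}  [new]
{A,D,E} --0--> {A,B,D,E}  [new]
{A,D,E} --1--> {A,B,C,D,E}  [new]
{B,D} --0--> {A,D,F}  [new]
{B,D} --1--> {A,B,C,D,E,F}  [new]
{A,B,D,E} --0--> {A,B,D,E,F}  [new]
{A,B,D,E} --1--> {A,B,C,D,E,F}  [seen]
{A,B,C,D,E} --0--> {A,B,D,E,F}  [seen]
{A,B,C,D,E} --1--> {A,B,C,D,E,F}  [seen]
{A,D,F} --0--> {A,D,E,F}  [new]
{A,D,F} --1--> {A,B,C,D,E}  [seen]
{A,B,C,D,E,F} --0--> {A,B,D,E,F}  [seen]
{A,B,C,D,E,F} --1--> {A,B,C,D,E,F}  [seen]
{A,B,D,E,F} --0--> {A,B,D,E,F}  [seen]
{A,B,D,E,F} --1--> {A,B,C,D,E,F}  [seen]
{A,D,E,F} --0--> {A,B,D,E,F}  [seen]
{A,D,E,F} --1--> {A,B,C,D,E}  [seen]
Reachable DFA states: {A}, {A,D,E}, {B,D}, {A,B,D,E}, {A,B,C,D,E}, {A,D,F}, {A,B,C,D,E,F}, {A,B,D,E,F}, {A,D,E,F}.

9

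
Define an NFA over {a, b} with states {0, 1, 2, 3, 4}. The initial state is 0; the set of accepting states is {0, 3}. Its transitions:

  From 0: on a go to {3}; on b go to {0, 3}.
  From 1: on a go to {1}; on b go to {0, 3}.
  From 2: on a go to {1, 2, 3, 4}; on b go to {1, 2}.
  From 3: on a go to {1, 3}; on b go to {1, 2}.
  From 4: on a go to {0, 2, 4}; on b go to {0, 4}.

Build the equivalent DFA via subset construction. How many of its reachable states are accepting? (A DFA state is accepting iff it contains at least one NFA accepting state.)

Start state of the DFA: {0}.
{0} --a--> {3}  [new]
{0} --b--> {0, 3}  [new]
{3} --a--> {1, 3}  [new]
{3} --b--> {1, 2}  [new]
{0, 3} --a--> {1, 3}  [seen]
{0, 3} --b--> {0, 1, 2, 3}  [new]
{1, 3} --a--> {1, 3}  [seen]
{1, 3} --b--> {0, 1, 2, 3}  [seen]
{1, 2} --a--> {1, 2, 3, 4}  [new]
{1, 2} --b--> {0, 1, 2, 3}  [seen]
{0, 1, 2, 3} --a--> {1, 2, 3, 4}  [seen]
{0, 1, 2, 3} --b--> {0, 1, 2, 3}  [seen]
{1, 2, 3, 4} --a--> {0, 1, 2, 3, 4}  [new]
{1, 2, 3, 4} --b--> {0, 1, 2, 3, 4}  [seen]
{0, 1, 2, 3, 4} --a--> {0, 1, 2, 3, 4}  [seen]
{0, 1, 2, 3, 4} --b--> {0, 1, 2, 3, 4}  [seen]
Reachable DFA states: {0}, {3}, {0, 3}, {1, 3}, {1, 2}, {0, 1, 2, 3}, {1, 2, 3, 4}, {0, 1, 2, 3, 4}.
Accepting DFA states (contain an NFA accepting state): {0}, {3}, {0, 3}, {1, 3}, {0, 1, 2, 3}, {1, 2, 3, 4}, {0, 1, 2, 3, 4}.

7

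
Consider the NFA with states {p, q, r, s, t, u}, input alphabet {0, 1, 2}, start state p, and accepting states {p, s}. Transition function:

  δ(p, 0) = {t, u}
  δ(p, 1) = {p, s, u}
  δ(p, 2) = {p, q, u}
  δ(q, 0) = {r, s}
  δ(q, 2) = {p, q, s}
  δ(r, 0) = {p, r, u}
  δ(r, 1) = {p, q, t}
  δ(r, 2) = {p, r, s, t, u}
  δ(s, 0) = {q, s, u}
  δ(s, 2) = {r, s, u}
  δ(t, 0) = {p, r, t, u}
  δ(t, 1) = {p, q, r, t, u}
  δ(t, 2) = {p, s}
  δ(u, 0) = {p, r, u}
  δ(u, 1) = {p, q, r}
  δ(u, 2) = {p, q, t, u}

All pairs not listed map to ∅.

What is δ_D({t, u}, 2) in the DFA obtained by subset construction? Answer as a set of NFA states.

{p, q, s, t, u}

δ(t,2) = {p, s}; δ(u,2) = {p, q, t, u}.
Union: {p, q, s, t, u}.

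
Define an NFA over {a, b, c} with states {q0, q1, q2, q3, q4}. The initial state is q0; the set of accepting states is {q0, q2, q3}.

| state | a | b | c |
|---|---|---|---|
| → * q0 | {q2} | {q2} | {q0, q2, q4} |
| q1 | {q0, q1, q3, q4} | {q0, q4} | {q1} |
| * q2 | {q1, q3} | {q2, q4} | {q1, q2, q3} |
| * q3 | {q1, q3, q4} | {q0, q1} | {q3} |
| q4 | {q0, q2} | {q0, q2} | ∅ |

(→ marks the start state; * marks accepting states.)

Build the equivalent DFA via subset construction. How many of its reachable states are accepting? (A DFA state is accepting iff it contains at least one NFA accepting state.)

11

Start state of the DFA: {q0}.
{q0} --a--> {q2}  [new]
{q0} --b--> {q2}  [seen]
{q0} --c--> {q0, q2, q4}  [new]
{q2} --a--> {q1, q3}  [new]
{q2} --b--> {q2, q4}  [new]
{q2} --c--> {q1, q2, q3}  [new]
{q0, q2, q4} --a--> {q0, q1, q2, q3}  [new]
{q0, q2, q4} --b--> {q0, q2, q4}  [seen]
{q0, q2, q4} --c--> {q0, q1, q2, q3, q4}  [new]
{q1, q3} --a--> {q0, q1, q3, q4}  [new]
{q1, q3} --b--> {q0, q1, q4}  [new]
{q1, q3} --c--> {q1, q3}  [seen]
{q2, q4} --a--> {q0, q1, q2, q3}  [seen]
{q2, q4} --b--> {q0, q2, q4}  [seen]
{q2, q4} --c--> {q1, q2, q3}  [seen]
{q1, q2, q3} --a--> {q0, q1, q3, q4}  [seen]
{q1, q2, q3} --b--> {q0, q1, q2, q4}  [new]
{q1, q2, q3} --c--> {q1, q2, q3}  [seen]
{q0, q1, q2, q3} --a--> {q0, q1, q2, q3, q4}  [seen]
{q0, q1, q2, q3} --b--> {q0, q1, q2, q4}  [seen]
{q0, q1, q2, q3} --c--> {q0, q1, q2, q3, q4}  [seen]
{q0, q1, q2, q3, q4} --a--> {q0, q1, q2, q3, q4}  [seen]
{q0, q1, q2, q3, q4} --b--> {q0, q1, q2, q4}  [seen]
{q0, q1, q2, q3, q4} --c--> {q0, q1, q2, q3, q4}  [seen]
{q0, q1, q3, q4} --a--> {q0, q1, q2, q3, q4}  [seen]
{q0, q1, q3, q4} --b--> {q0, q1, q2, q4}  [seen]
{q0, q1, q3, q4} --c--> {q0, q1, q2, q3, q4}  [seen]
{q0, q1, q4} --a--> {q0, q1, q2, q3, q4}  [seen]
{q0, q1, q4} --b--> {q0, q2, q4}  [seen]
{q0, q1, q4} --c--> {q0, q1, q2, q4}  [seen]
{q0, q1, q2, q4} --a--> {q0, q1, q2, q3, q4}  [seen]
{q0, q1, q2, q4} --b--> {q0, q2, q4}  [seen]
{q0, q1, q2, q4} --c--> {q0, q1, q2, q3, q4}  [seen]
Reachable DFA states: {q0}, {q2}, {q0, q2, q4}, {q1, q3}, {q2, q4}, {q1, q2, q3}, {q0, q1, q2, q3}, {q0, q1, q2, q3, q4}, {q0, q1, q3, q4}, {q0, q1, q4}, {q0, q1, q2, q4}.
Accepting DFA states (contain an NFA accepting state): {q0}, {q2}, {q0, q2, q4}, {q1, q3}, {q2, q4}, {q1, q2, q3}, {q0, q1, q2, q3}, {q0, q1, q2, q3, q4}, {q0, q1, q3, q4}, {q0, q1, q4}, {q0, q1, q2, q4}.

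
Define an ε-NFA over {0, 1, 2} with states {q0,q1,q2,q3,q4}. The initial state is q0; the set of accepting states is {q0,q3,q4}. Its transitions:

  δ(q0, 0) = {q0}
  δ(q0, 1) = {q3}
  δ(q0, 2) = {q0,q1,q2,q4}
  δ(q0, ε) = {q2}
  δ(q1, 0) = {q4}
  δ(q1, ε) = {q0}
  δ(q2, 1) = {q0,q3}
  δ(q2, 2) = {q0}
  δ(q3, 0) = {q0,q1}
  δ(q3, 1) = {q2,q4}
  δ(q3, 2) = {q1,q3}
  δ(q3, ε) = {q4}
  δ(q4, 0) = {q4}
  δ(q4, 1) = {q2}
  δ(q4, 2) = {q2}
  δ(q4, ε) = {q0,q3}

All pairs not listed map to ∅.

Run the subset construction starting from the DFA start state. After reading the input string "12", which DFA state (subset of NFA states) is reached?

{q0,q1,q2,q3,q4}

Start: {q0,q2}.
δ(q0,1) = {q3}; δ(q2,1) = {q0,q3}.
Union: {q0,q3}.
ε-closure gives {q0,q2,q3,q4}.
After 1: {q0,q2,q3,q4}.
δ(q0,2) = {q0,q1,q2,q4}; δ(q2,2) = {q0}; δ(q3,2) = {q1,q3}; δ(q4,2) = {q2}.
Union: {q0,q1,q2,q3,q4}.
After 2: {q0,q1,q2,q3,q4}.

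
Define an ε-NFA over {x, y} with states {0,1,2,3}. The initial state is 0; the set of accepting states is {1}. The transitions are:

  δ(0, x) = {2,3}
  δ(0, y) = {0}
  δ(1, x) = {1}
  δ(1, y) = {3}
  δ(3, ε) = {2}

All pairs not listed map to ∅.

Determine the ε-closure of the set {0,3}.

Begin with {0,3}.
3 →ε {2}; add 2.
ε-closure = {0,2,3}.

{0,2,3}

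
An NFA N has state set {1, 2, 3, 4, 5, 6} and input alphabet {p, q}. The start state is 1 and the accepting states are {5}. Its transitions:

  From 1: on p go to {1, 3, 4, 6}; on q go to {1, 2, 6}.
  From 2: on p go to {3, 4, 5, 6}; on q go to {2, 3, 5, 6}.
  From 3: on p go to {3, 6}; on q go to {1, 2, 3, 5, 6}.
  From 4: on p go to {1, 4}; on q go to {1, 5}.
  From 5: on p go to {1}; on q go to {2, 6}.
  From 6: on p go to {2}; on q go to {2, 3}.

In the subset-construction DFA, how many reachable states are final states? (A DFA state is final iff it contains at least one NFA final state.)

Start state of the DFA: {1}.
{1} --p--> {1, 3, 4, 6}  [new]
{1} --q--> {1, 2, 6}  [new]
{1, 3, 4, 6} --p--> {1, 2, 3, 4, 6}  [new]
{1, 3, 4, 6} --q--> {1, 2, 3, 5, 6}  [new]
{1, 2, 6} --p--> {1, 2, 3, 4, 5, 6}  [new]
{1, 2, 6} --q--> {1, 2, 3, 5, 6}  [seen]
{1, 2, 3, 4, 6} --p--> {1, 2, 3, 4, 5, 6}  [seen]
{1, 2, 3, 4, 6} --q--> {1, 2, 3, 5, 6}  [seen]
{1, 2, 3, 5, 6} --p--> {1, 2, 3, 4, 5, 6}  [seen]
{1, 2, 3, 5, 6} --q--> {1, 2, 3, 5, 6}  [seen]
{1, 2, 3, 4, 5, 6} --p--> {1, 2, 3, 4, 5, 6}  [seen]
{1, 2, 3, 4, 5, 6} --q--> {1, 2, 3, 5, 6}  [seen]
Reachable DFA states: {1}, {1, 3, 4, 6}, {1, 2, 6}, {1, 2, 3, 4, 6}, {1, 2, 3, 5, 6}, {1, 2, 3, 4, 5, 6}.
Accepting DFA states (contain an NFA accepting state): {1, 2, 3, 5, 6}, {1, 2, 3, 4, 5, 6}.

2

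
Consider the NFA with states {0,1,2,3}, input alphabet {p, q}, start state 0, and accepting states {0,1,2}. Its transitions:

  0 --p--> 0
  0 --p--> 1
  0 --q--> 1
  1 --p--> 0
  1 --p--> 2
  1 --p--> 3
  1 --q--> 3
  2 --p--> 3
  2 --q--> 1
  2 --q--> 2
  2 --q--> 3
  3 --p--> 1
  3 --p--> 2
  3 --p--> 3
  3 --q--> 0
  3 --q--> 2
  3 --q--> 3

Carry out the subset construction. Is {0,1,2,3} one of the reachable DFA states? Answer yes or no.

Start state of the DFA: {0}.
{0} --p--> {0,1}  [new]
{0} --q--> {1}  [new]
{0,1} --p--> {0,1,2,3}  [new]
{0,1} --q--> {1,3}  [new]
{1} --p--> {0,2,3}  [new]
{1} --q--> {3}  [new]
{0,1,2,3} --p--> {0,1,2,3}  [seen]
{0,1,2,3} --q--> {0,1,2,3}  [seen]
{1,3} --p--> {0,1,2,3}  [seen]
{1,3} --q--> {0,2,3}  [seen]
{0,2,3} --p--> {0,1,2,3}  [seen]
{0,2,3} --q--> {0,1,2,3}  [seen]
{3} --p--> {1,2,3}  [new]
{3} --q--> {0,2,3}  [seen]
{1,2,3} --p--> {0,1,2,3}  [seen]
{1,2,3} --q--> {0,1,2,3}  [seen]
Reachable DFA states: {0}, {0,1}, {1}, {0,1,2,3}, {1,3}, {0,2,3}, {3}, {1,2,3}.
{0,1,2,3} is among them.

yes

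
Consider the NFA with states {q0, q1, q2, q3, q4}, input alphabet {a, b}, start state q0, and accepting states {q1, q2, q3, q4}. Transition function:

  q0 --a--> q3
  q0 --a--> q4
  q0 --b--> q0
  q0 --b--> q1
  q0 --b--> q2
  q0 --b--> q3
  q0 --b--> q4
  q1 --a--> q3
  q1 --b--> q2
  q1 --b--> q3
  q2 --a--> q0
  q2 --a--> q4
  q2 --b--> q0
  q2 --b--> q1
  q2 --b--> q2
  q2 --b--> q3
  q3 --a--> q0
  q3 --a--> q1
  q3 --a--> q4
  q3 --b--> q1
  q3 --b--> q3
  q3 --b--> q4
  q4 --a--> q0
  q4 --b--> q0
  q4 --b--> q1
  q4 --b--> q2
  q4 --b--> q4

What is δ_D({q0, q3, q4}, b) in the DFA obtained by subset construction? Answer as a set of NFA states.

δ(q0,b) = {q0, q1, q2, q3, q4}; δ(q3,b) = {q1, q3, q4}; δ(q4,b) = {q0, q1, q2, q4}.
Union: {q0, q1, q2, q3, q4}.

{q0, q1, q2, q3, q4}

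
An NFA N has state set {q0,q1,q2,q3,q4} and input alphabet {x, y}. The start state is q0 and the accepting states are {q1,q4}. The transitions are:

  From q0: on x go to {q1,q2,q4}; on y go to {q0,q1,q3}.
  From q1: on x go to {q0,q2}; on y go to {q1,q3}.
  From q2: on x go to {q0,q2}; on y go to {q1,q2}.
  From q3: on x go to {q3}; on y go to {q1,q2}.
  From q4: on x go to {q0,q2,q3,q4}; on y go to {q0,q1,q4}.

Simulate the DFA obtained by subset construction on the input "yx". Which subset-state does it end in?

Start: {q0}.
δ(q0,y) = {q0,q1,q3}.
Union: {q0,q1,q3}.
After y: {q0,q1,q3}.
δ(q0,x) = {q1,q2,q4}; δ(q1,x) = {q0,q2}; δ(q3,x) = {q3}.
Union: {q0,q1,q2,q3,q4}.
After x: {q0,q1,q2,q3,q4}.

{q0,q1,q2,q3,q4}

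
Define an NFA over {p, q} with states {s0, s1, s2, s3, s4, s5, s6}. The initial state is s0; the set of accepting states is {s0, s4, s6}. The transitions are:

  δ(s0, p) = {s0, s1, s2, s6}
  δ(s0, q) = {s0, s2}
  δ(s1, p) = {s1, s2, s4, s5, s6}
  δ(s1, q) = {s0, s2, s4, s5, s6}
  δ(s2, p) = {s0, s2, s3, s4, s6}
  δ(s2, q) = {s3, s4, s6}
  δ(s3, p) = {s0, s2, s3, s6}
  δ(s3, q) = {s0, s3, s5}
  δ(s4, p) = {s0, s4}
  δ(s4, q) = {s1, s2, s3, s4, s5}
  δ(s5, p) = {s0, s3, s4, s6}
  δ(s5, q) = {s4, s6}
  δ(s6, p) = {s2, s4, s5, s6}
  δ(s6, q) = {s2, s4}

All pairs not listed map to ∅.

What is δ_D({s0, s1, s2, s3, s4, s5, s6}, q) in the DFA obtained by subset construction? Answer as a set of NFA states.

{s0, s1, s2, s3, s4, s5, s6}

δ(s0,q) = {s0, s2}; δ(s1,q) = {s0, s2, s4, s5, s6}; δ(s2,q) = {s3, s4, s6}; δ(s3,q) = {s0, s3, s5}; δ(s4,q) = {s1, s2, s3, s4, s5}; δ(s5,q) = {s4, s6}; δ(s6,q) = {s2, s4}.
Union: {s0, s1, s2, s3, s4, s5, s6}.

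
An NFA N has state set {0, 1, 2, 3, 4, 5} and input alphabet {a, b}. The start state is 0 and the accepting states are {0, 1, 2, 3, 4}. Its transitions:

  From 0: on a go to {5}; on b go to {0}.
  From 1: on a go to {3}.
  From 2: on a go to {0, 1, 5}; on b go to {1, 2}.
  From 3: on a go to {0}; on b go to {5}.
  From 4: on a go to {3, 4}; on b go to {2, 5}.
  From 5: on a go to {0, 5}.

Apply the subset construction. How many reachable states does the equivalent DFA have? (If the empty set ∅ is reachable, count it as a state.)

4

Start state of the DFA: {0}.
{0} --a--> {5}  [new]
{0} --b--> {0}  [seen]
{5} --a--> {0, 5}  [new]
{5} --b--> ∅  [new]
{0, 5} --a--> {0, 5}  [seen]
{0, 5} --b--> {0}  [seen]
∅ --a--> ∅  [seen]
∅ --b--> ∅  [seen]
Reachable DFA states: {0}, {5}, {0, 5}, ∅.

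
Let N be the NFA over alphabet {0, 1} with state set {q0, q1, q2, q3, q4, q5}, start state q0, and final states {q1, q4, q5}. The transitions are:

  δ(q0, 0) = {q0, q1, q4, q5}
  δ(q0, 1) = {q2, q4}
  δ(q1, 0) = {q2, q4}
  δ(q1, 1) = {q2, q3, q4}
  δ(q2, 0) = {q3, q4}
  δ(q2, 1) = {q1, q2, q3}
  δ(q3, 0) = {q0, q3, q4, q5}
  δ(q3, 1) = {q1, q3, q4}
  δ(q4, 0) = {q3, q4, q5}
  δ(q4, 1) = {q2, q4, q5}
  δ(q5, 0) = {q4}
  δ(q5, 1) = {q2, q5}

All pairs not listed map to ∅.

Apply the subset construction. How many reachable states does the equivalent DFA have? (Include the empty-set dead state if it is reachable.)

Start state of the DFA: {q0}.
{q0} --0--> {q0, q1, q4, q5}  [new]
{q0} --1--> {q2, q4}  [new]
{q0, q1, q4, q5} --0--> {q0, q1, q2, q3, q4, q5}  [new]
{q0, q1, q4, q5} --1--> {q2, q3, q4, q5}  [new]
{q2, q4} --0--> {q3, q4, q5}  [new]
{q2, q4} --1--> {q1, q2, q3, q4, q5}  [new]
{q0, q1, q2, q3, q4, q5} --0--> {q0, q1, q2, q3, q4, q5}  [seen]
{q0, q1, q2, q3, q4, q5} --1--> {q1, q2, q3, q4, q5}  [seen]
{q2, q3, q4, q5} --0--> {q0, q3, q4, q5}  [new]
{q2, q3, q4, q5} --1--> {q1, q2, q3, q4, q5}  [seen]
{q3, q4, q5} --0--> {q0, q3, q4, q5}  [seen]
{q3, q4, q5} --1--> {q1, q2, q3, q4, q5}  [seen]
{q1, q2, q3, q4, q5} --0--> {q0, q2, q3, q4, q5}  [new]
{q1, q2, q3, q4, q5} --1--> {q1, q2, q3, q4, q5}  [seen]
{q0, q3, q4, q5} --0--> {q0, q1, q3, q4, q5}  [new]
{q0, q3, q4, q5} --1--> {q1, q2, q3, q4, q5}  [seen]
{q0, q2, q3, q4, q5} --0--> {q0, q1, q3, q4, q5}  [seen]
{q0, q2, q3, q4, q5} --1--> {q1, q2, q3, q4, q5}  [seen]
{q0, q1, q3, q4, q5} --0--> {q0, q1, q2, q3, q4, q5}  [seen]
{q0, q1, q3, q4, q5} --1--> {q1, q2, q3, q4, q5}  [seen]
Reachable DFA states: {q0}, {q0, q1, q4, q5}, {q2, q4}, {q0, q1, q2, q3, q4, q5}, {q2, q3, q4, q5}, {q3, q4, q5}, {q1, q2, q3, q4, q5}, {q0, q3, q4, q5}, {q0, q2, q3, q4, q5}, {q0, q1, q3, q4, q5}.

10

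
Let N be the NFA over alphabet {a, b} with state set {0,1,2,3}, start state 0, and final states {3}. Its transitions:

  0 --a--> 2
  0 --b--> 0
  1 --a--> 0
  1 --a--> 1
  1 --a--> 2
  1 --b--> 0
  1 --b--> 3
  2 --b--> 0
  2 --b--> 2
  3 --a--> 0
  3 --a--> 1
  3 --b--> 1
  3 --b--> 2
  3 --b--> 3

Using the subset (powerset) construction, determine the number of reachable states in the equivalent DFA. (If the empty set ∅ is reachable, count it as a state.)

4

Start state of the DFA: {0}.
{0} --a--> {2}  [new]
{0} --b--> {0}  [seen]
{2} --a--> ∅  [new]
{2} --b--> {0,2}  [new]
∅ --a--> ∅  [seen]
∅ --b--> ∅  [seen]
{0,2} --a--> {2}  [seen]
{0,2} --b--> {0,2}  [seen]
Reachable DFA states: {0}, {2}, ∅, {0,2}.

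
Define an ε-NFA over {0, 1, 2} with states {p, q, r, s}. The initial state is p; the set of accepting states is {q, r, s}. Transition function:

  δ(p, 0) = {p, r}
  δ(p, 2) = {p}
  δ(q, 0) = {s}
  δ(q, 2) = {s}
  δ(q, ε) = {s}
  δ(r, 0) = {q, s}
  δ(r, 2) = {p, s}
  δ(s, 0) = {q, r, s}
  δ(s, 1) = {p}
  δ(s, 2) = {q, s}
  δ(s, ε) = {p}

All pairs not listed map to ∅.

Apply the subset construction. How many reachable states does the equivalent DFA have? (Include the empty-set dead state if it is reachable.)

Start state of the DFA: {p} (ε-closure of the NFA start).
{p} --0--> {p, r}  [new]
{p} --1--> ∅  [new]
{p} --2--> {p}  [seen]
{p, r} --0--> {p, q, r, s}  [new]
{p, r} --1--> ∅  [seen]
{p, r} --2--> {p, s}  [new]
∅ --0--> ∅  [seen]
∅ --1--> ∅  [seen]
∅ --2--> ∅  [seen]
{p, q, r, s} --0--> {p, q, r, s}  [seen]
{p, q, r, s} --1--> {p}  [seen]
{p, q, r, s} --2--> {p, q, s}  [new]
{p, s} --0--> {p, q, r, s}  [seen]
{p, s} --1--> {p}  [seen]
{p, s} --2--> {p, q, s}  [seen]
{p, q, s} --0--> {p, q, r, s}  [seen]
{p, q, s} --1--> {p}  [seen]
{p, q, s} --2--> {p, q, s}  [seen]
Reachable DFA states: {p}, {p, r}, ∅, {p, q, r, s}, {p, s}, {p, q, s}.

6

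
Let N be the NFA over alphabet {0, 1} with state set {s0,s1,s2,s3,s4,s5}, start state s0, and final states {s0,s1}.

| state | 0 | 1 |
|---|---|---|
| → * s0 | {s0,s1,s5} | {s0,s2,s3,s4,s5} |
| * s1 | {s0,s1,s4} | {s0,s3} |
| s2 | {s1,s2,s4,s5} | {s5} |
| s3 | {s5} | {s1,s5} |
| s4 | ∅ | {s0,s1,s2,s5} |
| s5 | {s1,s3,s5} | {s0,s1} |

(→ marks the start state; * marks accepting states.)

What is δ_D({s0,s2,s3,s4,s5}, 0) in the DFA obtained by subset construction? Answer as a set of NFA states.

δ(s0,0) = {s0,s1,s5}; δ(s2,0) = {s1,s2,s4,s5}; δ(s3,0) = {s5}; δ(s4,0) = ∅; δ(s5,0) = {s1,s3,s5}.
Union: {s0,s1,s2,s3,s4,s5}.

{s0,s1,s2,s3,s4,s5}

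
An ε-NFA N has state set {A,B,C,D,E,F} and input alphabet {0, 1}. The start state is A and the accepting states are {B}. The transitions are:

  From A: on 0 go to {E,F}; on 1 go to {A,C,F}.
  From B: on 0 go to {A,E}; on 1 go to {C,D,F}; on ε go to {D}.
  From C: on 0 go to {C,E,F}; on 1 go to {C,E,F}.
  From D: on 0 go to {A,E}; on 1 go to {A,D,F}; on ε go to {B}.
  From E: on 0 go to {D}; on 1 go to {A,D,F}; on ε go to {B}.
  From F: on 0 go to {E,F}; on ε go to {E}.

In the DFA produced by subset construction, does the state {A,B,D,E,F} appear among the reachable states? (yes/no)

Start state of the DFA: {A} (ε-closure of the NFA start).
{A} --0--> {B,D,E,F}  [new]
{A} --1--> {A,B,C,D,E,F}  [new]
{B,D,E,F} --0--> {A,B,D,E,F}  [new]
{B,D,E,F} --1--> {A,B,C,D,E,F}  [seen]
{A,B,C,D,E,F} --0--> {A,B,C,D,E,F}  [seen]
{A,B,C,D,E,F} --1--> {A,B,C,D,E,F}  [seen]
{A,B,D,E,F} --0--> {A,B,D,E,F}  [seen]
{A,B,D,E,F} --1--> {A,B,C,D,E,F}  [seen]
Reachable DFA states: {A}, {B,D,E,F}, {A,B,C,D,E,F}, {A,B,D,E,F}.
{A,B,D,E,F} is among them.

yes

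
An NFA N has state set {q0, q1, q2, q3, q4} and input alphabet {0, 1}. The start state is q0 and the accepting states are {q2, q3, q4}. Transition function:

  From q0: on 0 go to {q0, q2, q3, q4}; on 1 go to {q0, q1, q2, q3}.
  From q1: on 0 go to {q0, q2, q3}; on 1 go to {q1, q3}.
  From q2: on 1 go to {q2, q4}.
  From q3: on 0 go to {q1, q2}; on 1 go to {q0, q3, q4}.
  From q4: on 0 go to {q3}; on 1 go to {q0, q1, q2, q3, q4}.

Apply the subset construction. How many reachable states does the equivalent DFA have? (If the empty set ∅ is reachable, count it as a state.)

4

Start state of the DFA: {q0}.
{q0} --0--> {q0, q2, q3, q4}  [new]
{q0} --1--> {q0, q1, q2, q3}  [new]
{q0, q2, q3, q4} --0--> {q0, q1, q2, q3, q4}  [new]
{q0, q2, q3, q4} --1--> {q0, q1, q2, q3, q4}  [seen]
{q0, q1, q2, q3} --0--> {q0, q1, q2, q3, q4}  [seen]
{q0, q1, q2, q3} --1--> {q0, q1, q2, q3, q4}  [seen]
{q0, q1, q2, q3, q4} --0--> {q0, q1, q2, q3, q4}  [seen]
{q0, q1, q2, q3, q4} --1--> {q0, q1, q2, q3, q4}  [seen]
Reachable DFA states: {q0}, {q0, q2, q3, q4}, {q0, q1, q2, q3}, {q0, q1, q2, q3, q4}.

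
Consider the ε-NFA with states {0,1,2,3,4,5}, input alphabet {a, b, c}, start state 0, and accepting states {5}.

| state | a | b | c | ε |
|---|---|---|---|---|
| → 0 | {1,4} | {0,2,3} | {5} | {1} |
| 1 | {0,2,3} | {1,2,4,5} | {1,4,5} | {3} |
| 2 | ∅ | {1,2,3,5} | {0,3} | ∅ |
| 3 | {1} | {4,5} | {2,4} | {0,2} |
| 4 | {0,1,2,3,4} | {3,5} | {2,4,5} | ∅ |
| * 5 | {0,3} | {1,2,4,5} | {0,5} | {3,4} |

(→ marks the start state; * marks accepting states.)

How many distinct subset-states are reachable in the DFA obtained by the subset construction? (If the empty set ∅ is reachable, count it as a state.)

Start state of the DFA: {0,1,2,3} (ε-closure of the NFA start).
{0,1,2,3} --a--> {0,1,2,3,4}  [new]
{0,1,2,3} --b--> {0,1,2,3,4,5}  [new]
{0,1,2,3} --c--> {0,1,2,3,4,5}  [seen]
{0,1,2,3,4} --a--> {0,1,2,3,4}  [seen]
{0,1,2,3,4} --b--> {0,1,2,3,4,5}  [seen]
{0,1,2,3,4} --c--> {0,1,2,3,4,5}  [seen]
{0,1,2,3,4,5} --a--> {0,1,2,3,4}  [seen]
{0,1,2,3,4,5} --b--> {0,1,2,3,4,5}  [seen]
{0,1,2,3,4,5} --c--> {0,1,2,3,4,5}  [seen]
Reachable DFA states: {0,1,2,3}, {0,1,2,3,4}, {0,1,2,3,4,5}.

3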